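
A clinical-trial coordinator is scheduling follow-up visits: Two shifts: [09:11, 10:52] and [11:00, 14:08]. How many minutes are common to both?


Interval A: [551, 652] minutes from midnight
Interval B: [660, 848] minutes from midnight
Overlap start = max(551, 660) = 660
Overlap end = min(652, 848) = 652
End <= start, so the intervals do not overlap: 0 minutes

0


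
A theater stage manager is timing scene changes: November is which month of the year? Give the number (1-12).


Calendar month order:
10. October
11. November <--
12. December
November is month number 11

11


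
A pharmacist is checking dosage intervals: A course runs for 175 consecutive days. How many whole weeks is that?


Total days: 175
Days per week: 7
Division: 175 / 7 = 25 remainder 0
Complete weeks: 25
Remaining days: 0

25


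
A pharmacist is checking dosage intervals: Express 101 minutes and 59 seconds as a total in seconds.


Minutes: 101
Seconds: 59
Convert minutes to seconds: 101 x 60 = 6060
Add remaining seconds: 6060 + 59 = 6119

6119


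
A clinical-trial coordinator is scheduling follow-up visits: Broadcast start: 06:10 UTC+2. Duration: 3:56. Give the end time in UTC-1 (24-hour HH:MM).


Start: 06:10 in UTC+2
Step 1 - add duration:
  minutes: 10 + 56 = 66 (carry 1h)
  hours: 6 + 3 + 1 = 10
  end in UTC+2: 10:06
Step 2 - convert UTC+2 -> UTC-1:
  offset difference: -1 - (2) = -3 hours
  10 + (-3) = 7 -> mod 24 = 7
Result: 07:06 in UTC-1

07:06


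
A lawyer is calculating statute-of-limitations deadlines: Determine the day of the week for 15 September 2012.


Date: 2012-09-15
January 1, 2012 is a Sunday
Day of year: 259
Offset from Jan 1: 258 days
258 mod 7 = 6
Result: Saturday

Saturday


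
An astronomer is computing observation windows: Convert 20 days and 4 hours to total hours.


Days: 20
Extra hours: 4
Hours per day: 24
Days to hours: 20 x 24 = 480
Total: 480 + 4 = 484

484


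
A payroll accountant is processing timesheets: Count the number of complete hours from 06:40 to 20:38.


Start: 06:40
End: 20:38
Hour difference: 20 - 6 = 14 hours
Minute difference: 38 - 40 = -2 minutes
Total minutes: 838
Complete hours: 838 / 60 = 13 (remainder 58)

13


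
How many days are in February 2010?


Month: February
Year: 2010
2010 is not a leap year
February has 28 days
Total: 28 days

28


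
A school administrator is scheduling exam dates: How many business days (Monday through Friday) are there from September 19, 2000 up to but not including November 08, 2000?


Start: 2000-09-19 (Tuesday)
End (exclusive): 2000-11-08 (Wednesday)
Total calendar days: 50
Full weeks: 50 // 7 = 7 -> 35 weekdays
Remaining 1 days starting on Tuesday:
  Tue(w) -> 1 weekdays
Total business days: 35 + 1 = 36

36


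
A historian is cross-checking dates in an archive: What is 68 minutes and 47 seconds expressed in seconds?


Minutes: 68
Extra seconds: 47
Seconds per minute: 60
Minutes to seconds: 68 x 60 = 4080
Total: 4080 + 47 = 4127

4127


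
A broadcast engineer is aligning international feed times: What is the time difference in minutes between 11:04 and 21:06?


Start time: 11:04 = 664 minutes from midnight
End time: 21:06 = 1266 minutes from midnight
Difference: 1266 - 664 = 602 minutes
That is 10 hours and 2 minutes

602


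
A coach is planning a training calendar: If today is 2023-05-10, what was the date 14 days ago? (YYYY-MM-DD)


Start: 2023-05-10
Subtracting 14 days
Days already passed in May: 10
After going back through May: 4 more days to subtract
April 2023 has 30 days, need 4
Result: 2023-04-26

2023-04-26


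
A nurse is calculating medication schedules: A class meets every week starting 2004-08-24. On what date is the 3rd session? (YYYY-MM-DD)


First occurrence: 2004-08-24 (occurrence 1)
Each occurrence is 7 days after the previous.
Occurrence 3 is 2 weeks after the first.
2 weeks = 14 days
2004-08-24 + 14 days = 2004-09-07

2004-09-07


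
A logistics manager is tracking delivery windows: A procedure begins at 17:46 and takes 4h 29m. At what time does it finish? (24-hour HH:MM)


Start time: 17:46
Adding: 4 hours 29 minutes
Minutes: 46 + 29 = 75
Minute overflow: 75 >= 60, so carry 1 hour, minutes = 15
Hours: 17 + 4 + 1 = 22
Result: 22:15

22:15


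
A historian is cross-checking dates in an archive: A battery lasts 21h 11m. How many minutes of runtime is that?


Hours: 21
Extra minutes: 11
Minutes per hour: 60
Hours to minutes: 21 x 60 = 1260
Total: 1260 + 11 = 1271

1271


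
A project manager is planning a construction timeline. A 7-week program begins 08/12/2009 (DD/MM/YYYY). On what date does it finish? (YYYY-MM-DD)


Start: 2009-12-08
Weeks to add: 7
Convert to days: 7 x 7 = 49 days
Add 49 days to 2009-12-08
Result: 2010-01-26

2010-01-26


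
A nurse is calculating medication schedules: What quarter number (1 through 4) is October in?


Month: October (month 10)
Q1: January-March (months 1-3)
Q2: April-June (months 4-6)
Q3: July-September (months 7-9)
Q4: October-December (months 10-12)
Month 10 falls in Q4

4


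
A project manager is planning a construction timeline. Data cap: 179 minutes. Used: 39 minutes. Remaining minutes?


Total budget: 179 minutes
Time used: 39 minutes
Remaining: 179 - 39 = 140 minutes
Percent used: 21.8%
Percent remaining: 78.2%

140


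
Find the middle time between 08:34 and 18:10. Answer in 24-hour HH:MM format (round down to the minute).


Start time: 08:34 = 514 minutes from midnight
End time: 18:10 = 1090 minutes from midnight
Sum: 514 + 1090 = 1604
Midpoint: 1604 / 2 = 802 minutes
Convert: 802 / 60 = 13 hours, 22 minutes
Result: 13:22

13:22


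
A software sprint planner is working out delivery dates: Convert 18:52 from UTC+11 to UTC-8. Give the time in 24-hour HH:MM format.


Local time: 18:52 at UTC+11 (offset 11h)
Target zone: UTC-8 (offset -8h)
Difference: -8 - (11) = -19 hours
Calculation: 18 + (-19) = -1
Wraparound: (-1) mod 24 = 23
Result: 23:52

23:52


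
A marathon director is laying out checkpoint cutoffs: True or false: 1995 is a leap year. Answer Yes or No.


Year: 1995
Divisible by 4? 1995 / 4 = 498.75 -> No
Not divisible by 4, so NOT a leap year

No


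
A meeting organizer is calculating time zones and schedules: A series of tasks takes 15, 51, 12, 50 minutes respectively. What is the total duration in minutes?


Durations: 15, 51, 12, 50
Running sum: 15
+ 51 = 66
+ 12 = 78
+ 50 = 128
Total duration: 128 minutes
That is 2 hours and 8 minutes

128


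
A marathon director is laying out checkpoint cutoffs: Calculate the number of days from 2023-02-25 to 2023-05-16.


Start date: 2023-02-25
End date: 2023-05-16
Feb 2023: +4 days
Mar 2023: +31 days
Apr 2023: +30 days
May 2023: +15 days
Total: 80 days

80


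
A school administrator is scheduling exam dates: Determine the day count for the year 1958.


Year: 1958
Check leap year rules:
Divisible by 4? No
1958 is not a leap year
Days: 365

365


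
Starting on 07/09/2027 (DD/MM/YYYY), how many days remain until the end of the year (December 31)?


Start: September 07, 2027
End: December 31, 2027
Days left in September: 23
October: 31
November: 30
December: 31
Sum of remaining months: 92
Total: 23 + 92 = 115

115


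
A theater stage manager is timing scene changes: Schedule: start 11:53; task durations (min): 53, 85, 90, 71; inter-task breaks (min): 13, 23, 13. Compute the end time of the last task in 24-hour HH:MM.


Start: 11:53 = 713 min from midnight
  after task 1 (53 min): 12:46
  after break (13 min): 12:59
  after task 2 (85 min): 14:24
  after break (23 min): 14:47
  after task 3 (90 min): 16:17
  after break (13 min): 16:30
  after task 4 (71 min): 17:41
Total elapsed: 348 minutes
End time: 17:41

17:41


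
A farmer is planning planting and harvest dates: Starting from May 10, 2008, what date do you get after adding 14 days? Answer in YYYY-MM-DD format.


Start: 2008-05-10
Adding 14 days
Days remaining in May: 21
Result: 2008-05-24

2008-05-24


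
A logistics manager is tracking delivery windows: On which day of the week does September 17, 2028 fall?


Date: 2028-09-17
January 1, 2028 is a Saturday
Day of year: 261
Offset from Jan 1: 260 days
260 mod 7 = 1
Result: Sunday

Sunday


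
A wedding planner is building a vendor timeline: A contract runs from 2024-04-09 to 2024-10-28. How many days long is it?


Start date: 2024-04-09
End date: 2024-10-28
Apr 2024: +22 days
May 2024: +31 days
Jun 2024: +30 days
... (4 more months)
Total: 202 days

202


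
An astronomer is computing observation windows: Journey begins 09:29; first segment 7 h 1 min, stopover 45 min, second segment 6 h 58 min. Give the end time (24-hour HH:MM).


Depart: 09:29
Leg 1: +421 min -> 16:30
Layover: +45 min -> 17:15
Leg 2: +418 min -> 00:13
Total travel: 884 minutes = 14h 44m
Arrival: 00:13

00:13


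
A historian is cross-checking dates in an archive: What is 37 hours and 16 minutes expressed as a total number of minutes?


Hours: 37
Minutes: 16
Convert hours to minutes: 37 x 60 = 2220
Add remaining minutes: 2220 + 16 = 2236

2236


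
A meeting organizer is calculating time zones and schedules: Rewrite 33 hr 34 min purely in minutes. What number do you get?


Hours: 33
Extra minutes: 34
Minutes per hour: 60
Hours to minutes: 33 x 60 = 1980
Total: 1980 + 34 = 2014

2014


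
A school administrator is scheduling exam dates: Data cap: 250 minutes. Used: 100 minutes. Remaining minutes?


Total budget: 250 minutes
Time used: 100 minutes
Remaining: 250 - 100 = 150 minutes
Percent used: 40.0%
Percent remaining: 60.0%

150


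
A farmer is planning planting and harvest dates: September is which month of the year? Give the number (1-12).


Calendar month order:
8. August
9. September <--
10. October
September is month number 9

9


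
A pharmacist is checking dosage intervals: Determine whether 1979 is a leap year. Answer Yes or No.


Year: 1979
Divisible by 4? 1979 / 4 = 494.75 -> No
Not divisible by 4, so NOT a leap year

No


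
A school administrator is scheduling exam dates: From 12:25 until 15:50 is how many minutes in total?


Start time: 12:25 = 745 minutes from midnight
End time: 15:50 = 950 minutes from midnight
Difference: 950 - 745 = 205 minutes
That is 3 hours and 25 minutes

205


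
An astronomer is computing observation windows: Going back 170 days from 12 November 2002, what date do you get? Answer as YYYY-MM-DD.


Start: 2002-11-12
Subtracting 170 days
Days already passed in November: 12
After going back through November: 158 more days to subtract
October 2002: 31 days, 127 remaining
September 2002: 30 days, 97 remaining
August 2002: 31 days, 66 remaining
July 2002: 31 days, 35 remaining
Result: 2002-05-26

2002-05-26


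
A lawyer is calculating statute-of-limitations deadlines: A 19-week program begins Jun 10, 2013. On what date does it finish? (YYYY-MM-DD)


Start: 2013-06-10
Weeks to add: 19
Convert to days: 19 x 7 = 133 days
Add 133 days to 2013-06-10
Result: 2013-10-21

2013-10-21


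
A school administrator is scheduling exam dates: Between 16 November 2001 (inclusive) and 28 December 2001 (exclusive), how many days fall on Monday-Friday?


Start: 2001-11-16 (Friday)
End (exclusive): 2001-12-28 (Friday)
Total calendar days: 42
Full weeks: 42 // 7 = 6 -> 30 weekdays
Remaining 0 days starting on Friday:
Total business days: 30 + 0 = 30

30


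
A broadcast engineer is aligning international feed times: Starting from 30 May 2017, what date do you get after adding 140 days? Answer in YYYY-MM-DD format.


Start: 2017-05-30
Adding 140 days
Days remaining in May: 1
After May: 139 days still to add
June 2017: 30 days, 109 remaining
July 2017: 31 days, 78 remaining
August 2017: 31 days, 47 remaining
September 2017: 30 days, 17 remaining
Result: 2017-10-17

2017-10-17


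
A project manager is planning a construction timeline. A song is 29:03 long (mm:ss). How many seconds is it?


Minutes: 29
Extra seconds: 3
Seconds per minute: 60
Minutes to seconds: 29 x 60 = 1740
Total: 1740 + 3 = 1743

1743


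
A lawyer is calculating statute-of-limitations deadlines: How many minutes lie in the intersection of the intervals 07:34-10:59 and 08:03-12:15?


Interval A: [454, 659] minutes from midnight
Interval B: [483, 735] minutes from midnight
Overlap start = max(454, 483) = 483
Overlap end = min(659, 735) = 659
Overlap = 659 - 483 = 176 minutes

176


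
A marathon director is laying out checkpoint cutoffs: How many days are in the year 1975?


Year: 1975
Check leap year rules:
Divisible by 4? No
1975 is not a leap year
Days: 365

365


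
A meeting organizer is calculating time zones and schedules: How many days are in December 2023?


Month: December
Year: 2023
December is a 31-day month
Total: 31 days

31


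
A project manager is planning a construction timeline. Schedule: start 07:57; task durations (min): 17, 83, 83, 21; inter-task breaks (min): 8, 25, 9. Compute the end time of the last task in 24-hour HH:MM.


Start: 07:57 = 477 min from midnight
  after task 1 (17 min): 08:14
  after break (8 min): 08:22
  after task 2 (83 min): 09:45
  after break (25 min): 10:10
  after task 3 (83 min): 11:33
  after break (9 min): 11:42
  after task 4 (21 min): 12:03
Total elapsed: 246 minutes
End time: 12:03

12:03


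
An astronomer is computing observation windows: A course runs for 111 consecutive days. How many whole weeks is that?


Total days: 111
Days per week: 7
Division: 111 / 7 = 15 remainder 6
Complete weeks: 15
Remaining days: 6

15


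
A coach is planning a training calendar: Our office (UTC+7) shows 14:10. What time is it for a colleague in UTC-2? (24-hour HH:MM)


Local time: 14:10 at UTC+7 (offset 7h)
Target zone: UTC-2 (offset -2h)
Difference: -2 - (7) = -9 hours
Calculation: 14 + (-9) = 5
Result: 05:10

05:10


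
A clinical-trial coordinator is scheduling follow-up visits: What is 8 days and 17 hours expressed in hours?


Days: 8
Extra hours: 17
Hours per day: 24
Days to hours: 8 x 24 = 192
Total: 192 + 17 = 209

209


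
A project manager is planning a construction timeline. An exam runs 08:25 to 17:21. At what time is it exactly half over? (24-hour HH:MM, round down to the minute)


Start time: 08:25 = 505 minutes from midnight
End time: 17:21 = 1041 minutes from midnight
Sum: 505 + 1041 = 1546
Midpoint: 1546 / 2 = 773 minutes
Convert: 773 / 60 = 12 hours, 53 minutes
Result: 12:53

12:53


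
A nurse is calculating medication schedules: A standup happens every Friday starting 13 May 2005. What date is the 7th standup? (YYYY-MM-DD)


First occurrence: 2005-05-13 (occurrence 1)
Each occurrence is 7 days after the previous.
Occurrence 7 is 6 weeks after the first.
6 weeks = 42 days
2005-05-13 + 42 days = 2005-06-24

2005-06-24


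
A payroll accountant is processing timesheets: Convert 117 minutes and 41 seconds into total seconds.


Minutes: 117
Seconds: 41
Convert minutes to seconds: 117 x 60 = 7020
Add remaining seconds: 7020 + 41 = 7061

7061


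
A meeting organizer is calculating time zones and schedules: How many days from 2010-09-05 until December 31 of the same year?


Start: September 05, 2010
End: December 31, 2010
Days left in September: 25
October: 31
November: 30
December: 31
Sum of remaining months: 92
Total: 25 + 92 = 117

117


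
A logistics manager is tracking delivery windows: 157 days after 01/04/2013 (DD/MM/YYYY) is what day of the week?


Start: 2013-04-01 (Monday)
Step 1 - find target date: add 157 days
  2013-04-01 + 157 days = 2013-09-05
Step 2 - day of week:
  157 mod 7 = 3
  Monday + 3 days -> Thursday
Result: Thursday (2013-09-05)

Thursday


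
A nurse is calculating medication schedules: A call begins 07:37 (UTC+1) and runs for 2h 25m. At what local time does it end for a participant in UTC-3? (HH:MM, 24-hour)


Start: 07:37 in UTC+1
Step 1 - add duration:
  minutes: 37 + 25 = 62 (carry 1h)
  hours: 7 + 2 + 1 = 10
  end in UTC+1: 10:02
Step 2 - convert UTC+1 -> UTC-3:
  offset difference: -3 - (1) = -4 hours
  10 + (-4) = 6 -> mod 24 = 6
Result: 06:02 in UTC-3

06:02


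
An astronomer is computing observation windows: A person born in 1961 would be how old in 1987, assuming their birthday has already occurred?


Birth year: 1961
Current year: 1987
Age = current year - birth year
Age = 1987 - 1961 = 26

26


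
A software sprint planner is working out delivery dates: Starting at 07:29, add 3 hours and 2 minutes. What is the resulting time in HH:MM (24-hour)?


Start time: 07:29
Adding: 3 hours 2 minutes
Minutes: 29 + 2 = 31
Hours: 7 + 3 + 0 = 10
Result: 10:31

10:31


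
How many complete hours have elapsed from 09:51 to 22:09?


Start: 09:51
End: 22:09
Hour difference: 22 - 9 = 13 hours
Minute difference: 9 - 51 = -42 minutes
Total minutes: 738
Complete hours: 738 / 60 = 12 (remainder 18)

12


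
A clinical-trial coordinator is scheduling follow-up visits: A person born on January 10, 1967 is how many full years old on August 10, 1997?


Birth: 1967-01-10
Reference: 1997-08-10
Year difference: 1997 - 1967 = 30
Has birthday (01-10) occurred by 08-10? Yes
Age in full years: 30

30


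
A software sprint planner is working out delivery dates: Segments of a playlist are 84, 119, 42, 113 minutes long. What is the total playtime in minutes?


Durations: 84, 119, 42, 113
Running sum: 84
+ 119 = 203
+ 42 = 245
+ 113 = 358
Total duration: 358 minutes
That is 5 hours and 58 minutes

358


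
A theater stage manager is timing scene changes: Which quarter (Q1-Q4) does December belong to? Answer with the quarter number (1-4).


Month: December (month 12)
Q1: January-March (months 1-3)
Q2: April-June (months 4-6)
Q3: July-September (months 7-9)
Q4: October-December (months 10-12)
Month 12 falls in Q4

4


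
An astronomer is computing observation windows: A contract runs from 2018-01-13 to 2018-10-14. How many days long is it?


Start date: 2018-01-13
End date: 2018-10-14
Jan 2018: +19 days
Feb 2018: +28 days
Mar 2018: +31 days
... (7 more months)
Total: 274 days

274


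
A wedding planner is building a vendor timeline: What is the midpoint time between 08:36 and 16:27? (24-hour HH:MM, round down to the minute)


Start time: 08:36 = 516 minutes from midnight
End time: 16:27 = 987 minutes from midnight
Sum: 516 + 987 = 1503
Midpoint: 1503 / 2 = 751 minutes
Convert: 751 / 60 = 12 hours, 31 minutes
Result: 12:31

12:31


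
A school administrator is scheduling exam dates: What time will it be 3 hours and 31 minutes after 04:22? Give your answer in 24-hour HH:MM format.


Start time: 04:22
Adding: 3 hours 31 minutes
Minutes: 22 + 31 = 53
Hours: 4 + 3 + 0 = 7
Result: 07:53

07:53


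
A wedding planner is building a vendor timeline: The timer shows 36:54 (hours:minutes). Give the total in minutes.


Hours: 36
Minutes: 54
Convert hours to minutes: 36 x 60 = 2160
Add remaining minutes: 2160 + 54 = 2214

2214


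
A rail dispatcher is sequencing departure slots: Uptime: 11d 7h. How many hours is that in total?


Days: 11
Extra hours: 7
Hours per day: 24
Days to hours: 11 x 24 = 264
Total: 264 + 7 = 271

271


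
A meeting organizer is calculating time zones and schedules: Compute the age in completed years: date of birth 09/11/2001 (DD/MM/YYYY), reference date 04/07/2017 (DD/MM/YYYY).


Birth: 2001-11-09
Reference: 2017-07-04
Year difference: 2017 - 2001 = 16
Has birthday (11-09) occurred by 07-04? No
Birthday not yet reached this year -> subtract 1
Age in full years: 15

15


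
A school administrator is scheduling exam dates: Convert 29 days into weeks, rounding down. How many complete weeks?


Total days: 29
Days per week: 7
Division: 29 / 7 = 4 remainder 1
Complete weeks: 4
Remaining days: 1

4


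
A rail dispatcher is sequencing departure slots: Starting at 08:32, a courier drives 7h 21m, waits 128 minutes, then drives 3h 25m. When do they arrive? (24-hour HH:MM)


Depart: 08:32
Leg 1: +441 min -> 15:53
Layover: +128 min -> 18:01
Leg 2: +205 min -> 21:26
Total travel: 774 minutes = 12h 54m
Arrival: 21:26

21:26


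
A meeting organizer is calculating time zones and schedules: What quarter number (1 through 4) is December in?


Month: December (month 12)
Q1: January-March (months 1-3)
Q2: April-June (months 4-6)
Q3: July-September (months 7-9)
Q4: October-December (months 10-12)
Month 12 falls in Q4

4


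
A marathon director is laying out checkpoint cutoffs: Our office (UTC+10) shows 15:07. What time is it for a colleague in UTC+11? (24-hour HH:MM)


Local time: 15:07 at UTC+10 (offset 10h)
Target zone: UTC+11 (offset 11h)
Difference: 11 - (10) = 1 hours
Calculation: 15 + (1) = 16
Result: 16:07

16:07


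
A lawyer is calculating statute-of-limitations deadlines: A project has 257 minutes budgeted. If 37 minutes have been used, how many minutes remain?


Total budget: 257 minutes
Time used: 37 minutes
Remaining: 257 - 37 = 220 minutes
Percent used: 14.4%
Percent remaining: 85.6%

220


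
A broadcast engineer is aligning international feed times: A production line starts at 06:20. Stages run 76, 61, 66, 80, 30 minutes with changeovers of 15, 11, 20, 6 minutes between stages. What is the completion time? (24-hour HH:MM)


Start: 06:20 = 380 min from midnight
  after task 1 (76 min): 07:36
  after break (15 min): 07:51
  after task 2 (61 min): 08:52
  after break (11 min): 09:03
  after task 3 (66 min): 10:09
  after break (20 min): 10:29
  after task 4 (80 min): 11:49
  after break (6 min): 11:55
  after task 5 (30 min): 12:25
Total elapsed: 365 minutes
End time: 12:25

12:25


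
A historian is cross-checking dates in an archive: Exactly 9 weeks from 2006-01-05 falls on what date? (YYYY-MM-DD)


Start: 2006-01-05
Weeks to add: 9
Convert to days: 9 x 7 = 63 days
Add 63 days to 2006-01-05
Result: 2006-03-09

2006-03-09


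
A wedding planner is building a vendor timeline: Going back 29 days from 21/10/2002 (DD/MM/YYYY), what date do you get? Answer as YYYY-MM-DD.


Start: 2002-10-21
Subtracting 29 days
Days already passed in October: 21
After going back through October: 8 more days to subtract
September 2002 has 30 days, need 8
Result: 2002-09-22

2002-09-22


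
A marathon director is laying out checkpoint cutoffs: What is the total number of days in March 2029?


Month: March
Year: 2029
March is a 31-day month
Total: 31 days

31


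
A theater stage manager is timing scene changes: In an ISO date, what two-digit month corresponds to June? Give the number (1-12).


Calendar month order:
5. May
6. June <--
7. July
June is month number 6

6


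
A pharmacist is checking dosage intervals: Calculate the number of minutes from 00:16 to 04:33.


Start time: 00:16 = 16 minutes from midnight
End time: 04:33 = 273 minutes from midnight
Difference: 273 - 16 = 257 minutes
That is 4 hours and 17 minutes

257


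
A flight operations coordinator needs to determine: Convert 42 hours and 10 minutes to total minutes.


Hours: 42
Extra minutes: 10
Minutes per hour: 60
Hours to minutes: 42 x 60 = 2520
Total: 2520 + 10 = 2530

2530


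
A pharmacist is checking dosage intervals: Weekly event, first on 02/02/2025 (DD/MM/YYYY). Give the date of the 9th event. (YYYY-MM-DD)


First occurrence: 2025-02-02 (occurrence 1)
Each occurrence is 7 days after the previous.
Occurrence 9 is 8 weeks after the first.
8 weeks = 56 days
2025-02-02 + 56 days = 2025-03-30

2025-03-30


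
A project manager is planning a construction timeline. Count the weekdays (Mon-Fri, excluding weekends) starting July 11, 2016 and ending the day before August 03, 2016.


Start: 2016-07-11 (Monday)
End (exclusive): 2016-08-03 (Wednesday)
Total calendar days: 23
Full weeks: 23 // 7 = 3 -> 15 weekdays
Remaining 2 days starting on Monday:
  Mon(w), Tue(w) -> 2 weekdays
Total business days: 15 + 2 = 17

17


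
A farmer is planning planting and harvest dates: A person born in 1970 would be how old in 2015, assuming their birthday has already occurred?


Birth year: 1970
Current year: 2015
Age = current year - birth year
Age = 2015 - 1970 = 45

45


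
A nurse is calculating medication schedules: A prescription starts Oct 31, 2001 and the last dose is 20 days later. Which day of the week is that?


Start: 2001-10-31 (Wednesday)
Step 1 - find target date: add 20 days
  2001-10-31 + 20 days = 2001-11-20
Step 2 - day of week:
  20 mod 7 = 6
  Wednesday + 6 days -> Tuesday
Result: Tuesday (2001-11-20)

Tuesday


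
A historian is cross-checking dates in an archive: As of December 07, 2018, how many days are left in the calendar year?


Start: December 07, 2018
End: December 31, 2018
Days left in December: 24
Total: 24 days

24


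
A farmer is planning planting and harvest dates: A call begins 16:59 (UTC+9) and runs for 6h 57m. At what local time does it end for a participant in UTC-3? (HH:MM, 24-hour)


Start: 16:59 in UTC+9
Step 1 - add duration:
  minutes: 59 + 57 = 116 (carry 1h)
  hours: 16 + 6 + 1 = 23
  end in UTC+9: 23:56
Step 2 - convert UTC+9 -> UTC-3:
  offset difference: -3 - (9) = -12 hours
  23 + (-12) = 11 -> mod 24 = 11
Result: 11:56 in UTC-3

11:56


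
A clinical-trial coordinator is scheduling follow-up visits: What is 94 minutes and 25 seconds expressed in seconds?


Minutes: 94
Extra seconds: 25
Seconds per minute: 60
Minutes to seconds: 94 x 60 = 5640
Total: 5640 + 25 = 5665

5665


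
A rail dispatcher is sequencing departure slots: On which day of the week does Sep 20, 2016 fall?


Date: 2016-09-20
January 1, 2016 is a Friday
Day of year: 264
Offset from Jan 1: 263 days
263 mod 7 = 4
Result: Tuesday

Tuesday


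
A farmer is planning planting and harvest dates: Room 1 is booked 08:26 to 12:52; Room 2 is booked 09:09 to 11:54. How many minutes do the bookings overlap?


Interval A: [506, 772] minutes from midnight
Interval B: [549, 714] minutes from midnight
Overlap start = max(506, 549) = 549
Overlap end = min(772, 714) = 714
Overlap = 714 - 549 = 165 minutes

165


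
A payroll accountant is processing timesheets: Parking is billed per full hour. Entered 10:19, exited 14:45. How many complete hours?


Start: 10:19
End: 14:45
Hour difference: 14 - 10 = 4 hours
Minute difference: 45 - 19 = 26 minutes
Total minutes: 266
Complete hours: 266 / 60 = 4 (remainder 26)

4


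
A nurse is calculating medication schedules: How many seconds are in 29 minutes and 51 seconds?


Minutes: 29
Seconds: 51
Convert minutes to seconds: 29 x 60 = 1740
Add remaining seconds: 1740 + 51 = 1791

1791


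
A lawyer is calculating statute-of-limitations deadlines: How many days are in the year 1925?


Year: 1925
Check leap year rules:
Divisible by 4? No
1925 is not a leap year
Days: 365

365


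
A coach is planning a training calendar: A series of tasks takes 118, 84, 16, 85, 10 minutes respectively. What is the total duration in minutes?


Durations: 118, 84, 16, 85, 10
Running sum: 118
+ 84 = 202
+ 16 = 218
+ 85 = 303
+ 10 = 313
Total duration: 313 minutes
That is 5 hours and 13 minutes

313


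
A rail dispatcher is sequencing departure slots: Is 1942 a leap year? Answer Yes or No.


Year: 1942
Divisible by 4? 1942 / 4 = 485.5 -> No
Not divisible by 4, so NOT a leap year

No


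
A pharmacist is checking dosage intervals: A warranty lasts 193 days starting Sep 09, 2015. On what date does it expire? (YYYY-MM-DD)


Start: 2015-09-09
Adding 193 days
Days remaining in September: 21
After September: 172 days still to add
October 2015: 31 days, 141 remaining
November 2015: 30 days, 111 remaining
December 2015: 31 days, 80 remaining
January 2016: 31 days, 49 remaining
Result: 2016-03-20

2016-03-20


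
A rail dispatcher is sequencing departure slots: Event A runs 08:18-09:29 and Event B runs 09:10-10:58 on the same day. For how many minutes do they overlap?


Interval A: [498, 569] minutes from midnight
Interval B: [550, 658] minutes from midnight
Overlap start = max(498, 550) = 550
Overlap end = min(569, 658) = 569
Overlap = 569 - 550 = 19 minutes

19


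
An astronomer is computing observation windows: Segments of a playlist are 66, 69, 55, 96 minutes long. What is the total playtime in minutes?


Durations: 66, 69, 55, 96
Running sum: 66
+ 69 = 135
+ 55 = 190
+ 96 = 286
Total duration: 286 minutes
That is 4 hours and 46 minutes

286


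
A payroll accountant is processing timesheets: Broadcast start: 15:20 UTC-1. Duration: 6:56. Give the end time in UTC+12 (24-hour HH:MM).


Start: 15:20 in UTC-1
Step 1 - add duration:
  minutes: 20 + 56 = 76 (carry 1h)
  hours: 15 + 6 + 1 = 22
  end in UTC-1: 22:16
Step 2 - convert UTC-1 -> UTC+12:
  offset difference: 12 - (-1) = 13 hours
  22 + (13) = 35 -> mod 24 = 11
Result: 11:16 in UTC+12

11:16


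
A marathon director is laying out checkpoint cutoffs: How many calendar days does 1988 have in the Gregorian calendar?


Year: 1988
Check leap year rules:
Divisible by 4? Yes
Divisible by 100? No
1988 is a leap year
Days: 366

366


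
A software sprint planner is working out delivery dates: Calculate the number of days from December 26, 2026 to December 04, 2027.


Start date: 2026-12-26
End date: 2027-12-04
Dec 2026: +6 days
Jan 2027: +31 days
Feb 2027: +28 days
... (10 more months)
Total: 343 days

343


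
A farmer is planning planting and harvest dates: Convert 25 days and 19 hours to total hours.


Days: 25
Extra hours: 19
Hours per day: 24
Days to hours: 25 x 24 = 600
Total: 600 + 19 = 619

619


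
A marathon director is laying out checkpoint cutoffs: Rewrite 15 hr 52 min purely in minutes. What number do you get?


Hours: 15
Extra minutes: 52
Minutes per hour: 60
Hours to minutes: 15 x 60 = 900
Total: 900 + 52 = 952

952


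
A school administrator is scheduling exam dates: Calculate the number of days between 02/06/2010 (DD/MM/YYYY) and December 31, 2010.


Start: June 02, 2010
End: December 31, 2010
Days left in June: 28
July: 31
August: 31
September: 30
October: 31
... plus remaining months
Sum of remaining months: 184
Total: 28 + 184 = 212

212


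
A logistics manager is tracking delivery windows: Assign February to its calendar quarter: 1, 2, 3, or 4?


Month: February (month 2)
Q1: January-March (months 1-3)
Q2: April-June (months 4-6)
Q3: July-September (months 7-9)
Q4: October-December (months 10-12)
Month 2 falls in Q1

1


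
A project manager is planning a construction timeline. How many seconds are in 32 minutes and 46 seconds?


Minutes: 32
Extra seconds: 46
Seconds per minute: 60
Minutes to seconds: 32 x 60 = 1920
Total: 1920 + 46 = 1966

1966


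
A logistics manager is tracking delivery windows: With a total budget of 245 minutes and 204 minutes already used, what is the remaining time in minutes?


Total budget: 245 minutes
Time used: 204 minutes
Remaining: 245 - 204 = 41 minutes
Percent used: 83.3%
Percent remaining: 16.7%

41


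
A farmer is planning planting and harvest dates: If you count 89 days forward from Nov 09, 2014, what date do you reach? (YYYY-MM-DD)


Start: 2014-11-09
Adding 89 days
Days remaining in November: 21
After November: 68 days still to add
December 2014: 31 days, 37 remaining
January 2015: 31 days, 6 remaining
February 2015 has 28 days, need 6
Result: 2015-02-06

2015-02-06


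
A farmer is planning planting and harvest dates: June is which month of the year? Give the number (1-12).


Calendar month order:
5. May
6. June <--
7. July
June is month number 6

6


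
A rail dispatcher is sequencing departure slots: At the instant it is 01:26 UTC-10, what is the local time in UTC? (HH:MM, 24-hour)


Local time: 01:26 at UTC-10 (offset -10h)
Target zone: UTC (offset 0h)
Difference: 0 - (-10) = 10 hours
Calculation: 1 + (10) = 11
Result: 11:26

11:26


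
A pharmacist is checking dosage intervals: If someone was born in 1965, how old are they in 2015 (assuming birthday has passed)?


Birth year: 1965
Current year: 2015
Age = current year - birth year
Age = 2015 - 1965 = 50

50


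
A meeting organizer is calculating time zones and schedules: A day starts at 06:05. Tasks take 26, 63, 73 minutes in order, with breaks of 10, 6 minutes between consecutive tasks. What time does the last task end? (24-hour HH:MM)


Start: 06:05 = 365 min from midnight
  after task 1 (26 min): 06:31
  after break (10 min): 06:41
  after task 2 (63 min): 07:44
  after break (6 min): 07:50
  after task 3 (73 min): 09:03
Total elapsed: 178 minutes
End time: 09:03

09:03


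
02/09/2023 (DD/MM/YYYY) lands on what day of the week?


Date: 2023-09-02
January 1, 2023 is a Sunday
Day of year: 245
Offset from Jan 1: 244 days
244 mod 7 = 6
Result: Saturday

Saturday


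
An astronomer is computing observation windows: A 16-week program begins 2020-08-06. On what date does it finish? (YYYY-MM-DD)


Start: 2020-08-06
Weeks to add: 16
Convert to days: 16 x 7 = 112 days
Add 112 days to 2020-08-06
Result: 2020-11-26

2020-11-26


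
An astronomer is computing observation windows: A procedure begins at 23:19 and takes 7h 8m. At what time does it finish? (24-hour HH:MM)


Start time: 23:19
Adding: 7 hours 8 minutes
Minutes: 19 + 8 = 27
Hours: 23 + 7 + 0 = 30
Hour wraparound: 30 mod 24 = 6
Result: 06:27

06:27


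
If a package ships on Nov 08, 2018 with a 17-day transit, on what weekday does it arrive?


Start: 2018-11-08 (Thursday)
Step 1 - find target date: add 17 days
  2018-11-08 + 17 days = 2018-11-25
Step 2 - day of week:
  17 mod 7 = 3
  Thursday + 3 days -> Sunday
Result: Sunday (2018-11-25)

Sunday


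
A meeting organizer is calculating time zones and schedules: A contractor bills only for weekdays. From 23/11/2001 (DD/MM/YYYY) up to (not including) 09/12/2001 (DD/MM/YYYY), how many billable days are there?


Start: 2001-11-23 (Friday)
End (exclusive): 2001-12-09 (Sunday)
Total calendar days: 16
Full weeks: 16 // 7 = 2 -> 10 weekdays
Remaining 2 days starting on Friday:
  Fri(w), Sat(-) -> 1 weekdays
Total business days: 10 + 1 = 11

11


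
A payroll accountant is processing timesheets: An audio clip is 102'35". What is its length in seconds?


Minutes: 102
Seconds: 35
Convert minutes to seconds: 102 x 60 = 6120
Add remaining seconds: 6120 + 35 = 6155

6155


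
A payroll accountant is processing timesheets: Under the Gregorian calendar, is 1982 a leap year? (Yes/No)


Year: 1982
Divisible by 4? 1982 / 4 = 495.5 -> No
Not divisible by 4, so NOT a leap year

No


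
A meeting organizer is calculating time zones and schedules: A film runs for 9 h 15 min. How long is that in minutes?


Hours: 9
Minutes: 15
Convert hours to minutes: 9 x 60 = 540
Add remaining minutes: 540 + 15 = 555

555


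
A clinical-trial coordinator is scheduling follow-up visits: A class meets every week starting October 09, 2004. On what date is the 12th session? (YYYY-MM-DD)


First occurrence: 2004-10-09 (occurrence 1)
Each occurrence is 7 days after the previous.
Occurrence 12 is 11 weeks after the first.
11 weeks = 77 days
2004-10-09 + 77 days = 2004-12-25

2004-12-25


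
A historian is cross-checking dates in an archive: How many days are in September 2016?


Month: September
Year: 2016
September is a 30-day month
Total: 30 days

30


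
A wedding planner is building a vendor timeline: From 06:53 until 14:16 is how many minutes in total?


Start time: 06:53 = 413 minutes from midnight
End time: 14:16 = 856 minutes from midnight
Difference: 856 - 413 = 443 minutes
That is 7 hours and 23 minutes

443


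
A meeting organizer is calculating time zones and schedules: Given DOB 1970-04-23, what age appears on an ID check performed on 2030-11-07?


Birth: 1970-04-23
Reference: 2030-11-07
Year difference: 2030 - 1970 = 60
Has birthday (04-23) occurred by 11-07? Yes
Age in full years: 60

60


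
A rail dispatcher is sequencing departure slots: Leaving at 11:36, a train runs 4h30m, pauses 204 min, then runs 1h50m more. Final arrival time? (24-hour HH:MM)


Depart: 11:36
Leg 1: +270 min -> 16:06
Layover: +204 min -> 19:30
Leg 2: +110 min -> 21:20
Total travel: 584 minutes = 9h 44m
Arrival: 21:20

21:20


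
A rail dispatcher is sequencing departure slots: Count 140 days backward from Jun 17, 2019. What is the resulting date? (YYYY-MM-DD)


Start: 2019-06-17
Subtracting 140 days
Days already passed in June: 17
After going back through June: 123 more days to subtract
May 2019: 31 days, 92 remaining
April 2019: 30 days, 62 remaining
March 2019: 31 days, 31 remaining
February 2019: 28 days, 3 remaining
Result: 2019-01-28

2019-01-28


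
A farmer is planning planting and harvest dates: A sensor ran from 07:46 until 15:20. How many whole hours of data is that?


Start: 07:46
End: 15:20
Hour difference: 15 - 7 = 8 hours
Minute difference: 20 - 46 = -26 minutes
Total minutes: 454
Complete hours: 454 / 60 = 7 (remainder 34)

7


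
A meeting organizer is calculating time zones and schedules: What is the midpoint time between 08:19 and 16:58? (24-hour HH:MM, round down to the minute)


Start time: 08:19 = 499 minutes from midnight
End time: 16:58 = 1018 minutes from midnight
Sum: 499 + 1018 = 1517
Midpoint: 1517 / 2 = 758 minutes
Convert: 758 / 60 = 12 hours, 38 minutes
Result: 12:38

12:38


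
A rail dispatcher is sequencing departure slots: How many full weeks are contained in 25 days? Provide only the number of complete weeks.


Total days: 25
Days per week: 7
Division: 25 / 7 = 3 remainder 4
Complete weeks: 3
Remaining days: 4

3


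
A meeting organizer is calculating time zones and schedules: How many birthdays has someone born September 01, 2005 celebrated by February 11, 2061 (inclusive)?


Birth: 2005-09-01
Reference: 2061-02-11
Year difference: 2061 - 2005 = 56
Has birthday (09-01) occurred by 02-11? No
Birthday not yet reached this year -> subtract 1
Age in full years: 55

55


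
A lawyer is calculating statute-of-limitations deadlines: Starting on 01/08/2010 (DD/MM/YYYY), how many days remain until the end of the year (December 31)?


Start: August 01, 2010
End: December 31, 2010
Days left in August: 30
September: 30
October: 31
November: 30
December: 31
Sum of remaining months: 122
Total: 30 + 122 = 152

152


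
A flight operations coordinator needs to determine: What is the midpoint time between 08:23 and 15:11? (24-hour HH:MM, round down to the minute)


Start time: 08:23 = 503 minutes from midnight
End time: 15:11 = 911 minutes from midnight
Sum: 503 + 911 = 1414
Midpoint: 1414 / 2 = 707 minutes
Convert: 707 / 60 = 11 hours, 47 minutes
Result: 11:47

11:47


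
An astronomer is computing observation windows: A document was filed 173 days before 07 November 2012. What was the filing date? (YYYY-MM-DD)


Start: 2012-11-07
Subtracting 173 days
Days already passed in November: 7
After going back through November: 166 more days to subtract
October 2012: 31 days, 135 remaining
September 2012: 30 days, 105 remaining
August 2012: 31 days, 74 remaining
July 2012: 31 days, 43 remaining
Result: 2012-05-18

2012-05-18


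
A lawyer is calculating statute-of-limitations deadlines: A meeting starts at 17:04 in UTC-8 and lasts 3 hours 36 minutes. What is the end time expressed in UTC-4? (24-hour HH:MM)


Start: 17:04 in UTC-8
Step 1 - add duration:
  minutes: 4 + 36 = 40
  hours: 17 + 3 + 0 = 20
  end in UTC-8: 20:40
Step 2 - convert UTC-8 -> UTC-4:
  offset difference: -4 - (-8) = 4 hours
  20 + (4) = 24 -> mod 24 = 0
Result: 00:40 in UTC-4

00:40


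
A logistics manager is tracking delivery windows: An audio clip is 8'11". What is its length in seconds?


Minutes: 8
Seconds: 11
Convert minutes to seconds: 8 x 60 = 480
Add remaining seconds: 480 + 11 = 491

491


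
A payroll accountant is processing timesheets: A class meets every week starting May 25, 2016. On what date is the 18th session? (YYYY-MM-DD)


First occurrence: 2016-05-25 (occurrence 1)
Each occurrence is 7 days after the previous.
Occurrence 18 is 17 weeks after the first.
17 weeks = 119 days
2016-05-25 + 119 days = 2016-09-21

2016-09-21
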